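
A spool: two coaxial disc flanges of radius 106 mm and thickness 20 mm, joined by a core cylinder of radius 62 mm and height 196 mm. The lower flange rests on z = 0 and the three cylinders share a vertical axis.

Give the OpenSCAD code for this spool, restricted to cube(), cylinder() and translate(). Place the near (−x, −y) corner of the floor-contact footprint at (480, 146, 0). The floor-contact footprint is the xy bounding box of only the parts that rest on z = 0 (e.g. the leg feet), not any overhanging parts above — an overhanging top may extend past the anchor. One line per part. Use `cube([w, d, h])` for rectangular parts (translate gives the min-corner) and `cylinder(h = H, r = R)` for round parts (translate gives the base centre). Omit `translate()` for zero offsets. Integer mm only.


translate([586, 252, 0]) cylinder(h = 20, r = 106);
translate([586, 252, 20]) cylinder(h = 196, r = 62);
translate([586, 252, 216]) cylinder(h = 20, r = 106);


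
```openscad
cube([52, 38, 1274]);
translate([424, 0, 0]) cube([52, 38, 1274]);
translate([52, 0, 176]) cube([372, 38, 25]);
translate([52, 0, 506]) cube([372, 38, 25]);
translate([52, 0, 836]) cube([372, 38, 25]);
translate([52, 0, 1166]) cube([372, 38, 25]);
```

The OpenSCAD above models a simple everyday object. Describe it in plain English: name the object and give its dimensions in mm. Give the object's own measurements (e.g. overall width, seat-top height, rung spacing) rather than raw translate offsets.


A straight ladder. Two 52×38 mm vertical rails, 1274 mm tall, stand 476 mm apart (outside-to-outside) with their front faces coplanar on the −y side. 4 rungs, each 38 mm deep and 25 mm tall, span between the inner faces of the rails, front faces flush with the rails. The lowest rung's underside is at z = 176 mm and rungs are spaced 330 mm apart (underside to underside).


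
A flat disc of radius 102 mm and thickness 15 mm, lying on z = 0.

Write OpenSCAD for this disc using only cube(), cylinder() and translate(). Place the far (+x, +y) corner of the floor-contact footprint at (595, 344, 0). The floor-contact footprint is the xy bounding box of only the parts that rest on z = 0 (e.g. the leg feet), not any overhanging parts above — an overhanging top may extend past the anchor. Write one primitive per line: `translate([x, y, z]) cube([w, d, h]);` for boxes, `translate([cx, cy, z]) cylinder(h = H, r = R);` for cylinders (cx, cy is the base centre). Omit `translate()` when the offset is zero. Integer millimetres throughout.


translate([493, 242, 0]) cylinder(h = 15, r = 102);


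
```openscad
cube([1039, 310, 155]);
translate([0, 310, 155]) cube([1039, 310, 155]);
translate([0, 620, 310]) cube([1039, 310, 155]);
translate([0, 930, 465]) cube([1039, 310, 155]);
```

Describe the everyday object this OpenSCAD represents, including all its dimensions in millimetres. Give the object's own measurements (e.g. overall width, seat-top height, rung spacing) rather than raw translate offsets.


A straight staircase of 4 solid steps. Each step is 1039 mm wide (x), 310 mm deep (y, the going) and 155 mm tall (the rise). The first step rests on the floor; each subsequent step sits one going further in +y and one rise higher in +z, directly behind and above the previous step with no overlap.


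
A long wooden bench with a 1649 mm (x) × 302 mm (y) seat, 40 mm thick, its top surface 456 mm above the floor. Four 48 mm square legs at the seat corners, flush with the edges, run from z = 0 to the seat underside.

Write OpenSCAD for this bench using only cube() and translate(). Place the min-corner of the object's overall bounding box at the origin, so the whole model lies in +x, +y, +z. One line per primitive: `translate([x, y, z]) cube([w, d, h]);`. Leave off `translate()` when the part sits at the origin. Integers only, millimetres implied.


// leg_h = 456 − 40 = 416
translate([0, 0, 416]) cube([1649, 302, 40]);
cube([48, 48, 416]);
translate([0, 254, 0]) cube([48, 48, 416]);
translate([1601, 0, 0]) cube([48, 48, 416]);
translate([1601, 254, 0]) cube([48, 48, 416]);


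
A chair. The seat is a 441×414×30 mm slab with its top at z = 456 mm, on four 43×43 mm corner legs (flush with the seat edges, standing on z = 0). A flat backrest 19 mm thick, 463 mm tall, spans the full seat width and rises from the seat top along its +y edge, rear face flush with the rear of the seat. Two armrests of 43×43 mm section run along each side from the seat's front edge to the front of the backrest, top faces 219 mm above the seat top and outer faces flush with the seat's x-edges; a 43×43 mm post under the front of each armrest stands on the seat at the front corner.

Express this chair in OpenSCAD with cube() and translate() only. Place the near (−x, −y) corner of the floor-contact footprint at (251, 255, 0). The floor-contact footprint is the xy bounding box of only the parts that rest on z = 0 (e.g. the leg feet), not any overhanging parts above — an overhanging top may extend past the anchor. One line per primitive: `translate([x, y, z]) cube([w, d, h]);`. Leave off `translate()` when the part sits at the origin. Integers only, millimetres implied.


translate([251, 255, 426]) cube([441, 414, 30]);
translate([251, 255, 0]) cube([43, 43, 426]);
translate([649, 255, 0]) cube([43, 43, 426]);
translate([251, 626, 0]) cube([43, 43, 426]);
translate([649, 626, 0]) cube([43, 43, 426]);
translate([251, 650, 456]) cube([441, 19, 463]);
translate([251, 255, 632]) cube([43, 395, 43]);
translate([649, 255, 632]) cube([43, 395, 43]);
translate([251, 255, 456]) cube([43, 43, 176]);
translate([649, 255, 456]) cube([43, 43, 176]);


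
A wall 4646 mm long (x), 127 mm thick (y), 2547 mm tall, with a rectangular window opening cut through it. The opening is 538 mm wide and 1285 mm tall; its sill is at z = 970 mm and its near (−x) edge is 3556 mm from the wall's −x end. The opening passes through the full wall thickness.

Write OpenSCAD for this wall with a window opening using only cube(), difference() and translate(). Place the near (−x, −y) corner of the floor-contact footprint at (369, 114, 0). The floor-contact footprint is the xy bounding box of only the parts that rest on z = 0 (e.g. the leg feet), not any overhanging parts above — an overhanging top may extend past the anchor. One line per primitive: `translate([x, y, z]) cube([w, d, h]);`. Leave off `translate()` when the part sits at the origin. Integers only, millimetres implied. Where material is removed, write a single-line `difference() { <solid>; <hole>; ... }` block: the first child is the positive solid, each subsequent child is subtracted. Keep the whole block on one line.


difference() { translate([369, 114, 0]) cube([4646, 127, 2547]); translate([3925, 114, 970]) cube([538, 127, 1285]); }


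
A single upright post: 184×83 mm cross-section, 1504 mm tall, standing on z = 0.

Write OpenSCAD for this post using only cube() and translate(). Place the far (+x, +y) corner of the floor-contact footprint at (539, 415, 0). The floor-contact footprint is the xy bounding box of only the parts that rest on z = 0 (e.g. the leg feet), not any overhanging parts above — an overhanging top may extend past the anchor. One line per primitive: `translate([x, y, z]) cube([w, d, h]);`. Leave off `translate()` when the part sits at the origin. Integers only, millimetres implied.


translate([355, 332, 0]) cube([184, 83, 1504]);


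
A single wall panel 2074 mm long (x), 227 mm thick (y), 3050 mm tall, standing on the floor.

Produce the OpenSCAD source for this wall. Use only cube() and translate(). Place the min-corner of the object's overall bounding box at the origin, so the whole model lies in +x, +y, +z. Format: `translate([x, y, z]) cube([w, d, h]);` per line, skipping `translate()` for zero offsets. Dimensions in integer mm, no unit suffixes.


cube([2074, 227, 3050]);


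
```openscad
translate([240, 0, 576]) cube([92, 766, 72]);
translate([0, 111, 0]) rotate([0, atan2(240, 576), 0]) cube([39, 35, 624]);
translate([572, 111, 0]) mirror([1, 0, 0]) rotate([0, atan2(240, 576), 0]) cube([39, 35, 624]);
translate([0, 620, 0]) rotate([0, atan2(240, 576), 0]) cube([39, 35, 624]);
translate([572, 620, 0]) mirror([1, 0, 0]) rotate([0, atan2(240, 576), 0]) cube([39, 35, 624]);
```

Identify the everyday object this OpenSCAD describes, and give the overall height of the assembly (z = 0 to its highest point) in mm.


A sawhorse. The overall height is 648 mm.

A beam across two mirrored pairs of raked legs — a sawhorse. The beam's underside is at z = 576 (matching the legs' vertical rise in atan2(240, 576)) and the beam is 72 mm tall, so its top is at 576 + 72 = 648 mm. The raked legs top out at the beam's underside, so that is the highest point.


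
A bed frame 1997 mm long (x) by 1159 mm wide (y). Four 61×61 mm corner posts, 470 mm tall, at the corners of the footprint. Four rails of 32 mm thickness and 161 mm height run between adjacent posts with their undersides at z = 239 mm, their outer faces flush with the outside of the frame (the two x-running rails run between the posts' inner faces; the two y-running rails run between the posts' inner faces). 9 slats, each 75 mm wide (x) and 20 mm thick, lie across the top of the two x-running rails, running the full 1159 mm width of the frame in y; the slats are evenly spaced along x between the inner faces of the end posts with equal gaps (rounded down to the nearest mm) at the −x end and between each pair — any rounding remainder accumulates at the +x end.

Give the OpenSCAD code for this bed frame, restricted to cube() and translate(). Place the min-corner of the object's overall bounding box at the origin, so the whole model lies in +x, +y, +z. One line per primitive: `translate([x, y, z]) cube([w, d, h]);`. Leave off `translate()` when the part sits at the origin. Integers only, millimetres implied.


cube([61, 61, 470]);
translate([0, 1098, 0]) cube([61, 61, 470]);
translate([1936, 0, 0]) cube([61, 61, 470]);
translate([1936, 1098, 0]) cube([61, 61, 470]);
translate([61, 0, 239]) cube([1875, 32, 161]);
translate([61, 1127, 239]) cube([1875, 32, 161]);
translate([0, 61, 239]) cube([32, 1037, 161]);
translate([1965, 61, 239]) cube([32, 1037, 161]);
translate([181, 0, 400]) cube([75, 1159, 20]);
translate([376, 0, 400]) cube([75, 1159, 20]);
translate([571, 0, 400]) cube([75, 1159, 20]);
translate([766, 0, 400]) cube([75, 1159, 20]);
translate([961, 0, 400]) cube([75, 1159, 20]);
translate([1156, 0, 400]) cube([75, 1159, 20]);
translate([1351, 0, 400]) cube([75, 1159, 20]);
translate([1546, 0, 400]) cube([75, 1159, 20]);
translate([1741, 0, 400]) cube([75, 1159, 20]);


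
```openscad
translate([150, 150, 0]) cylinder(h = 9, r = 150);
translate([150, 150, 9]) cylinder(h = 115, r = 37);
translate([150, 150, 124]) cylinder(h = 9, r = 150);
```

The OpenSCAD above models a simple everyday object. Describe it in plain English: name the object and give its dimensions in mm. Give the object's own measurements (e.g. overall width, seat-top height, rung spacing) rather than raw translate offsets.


A spool: two coaxial disc flanges of radius 150 mm and thickness 9 mm, joined by a core cylinder of radius 37 mm and height 115 mm. The lower flange rests on z = 0 and the three cylinders share a vertical axis.


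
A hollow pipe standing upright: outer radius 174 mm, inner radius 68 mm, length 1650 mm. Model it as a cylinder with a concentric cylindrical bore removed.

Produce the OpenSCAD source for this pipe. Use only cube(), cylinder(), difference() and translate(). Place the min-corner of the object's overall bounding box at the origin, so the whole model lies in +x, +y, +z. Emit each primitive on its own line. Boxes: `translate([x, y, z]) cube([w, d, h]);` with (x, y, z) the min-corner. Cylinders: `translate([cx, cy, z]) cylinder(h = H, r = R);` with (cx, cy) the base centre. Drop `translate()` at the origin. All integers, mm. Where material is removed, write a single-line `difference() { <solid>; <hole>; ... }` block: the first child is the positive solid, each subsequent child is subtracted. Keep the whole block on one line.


difference() { translate([174, 174, 0]) cylinder(h = 1650, r = 174); translate([174, 174, 0]) cylinder(h = 1650, r = 68); }


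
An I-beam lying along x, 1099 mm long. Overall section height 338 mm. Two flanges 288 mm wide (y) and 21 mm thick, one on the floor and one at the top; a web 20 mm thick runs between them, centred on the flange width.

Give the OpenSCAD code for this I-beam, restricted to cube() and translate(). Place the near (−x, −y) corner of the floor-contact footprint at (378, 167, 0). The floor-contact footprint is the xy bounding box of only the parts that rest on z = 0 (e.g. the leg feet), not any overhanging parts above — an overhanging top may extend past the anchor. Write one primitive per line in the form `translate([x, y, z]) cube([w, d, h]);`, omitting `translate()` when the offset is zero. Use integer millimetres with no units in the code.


translate([378, 167, 0]) cube([1099, 288, 21]);
translate([378, 301, 21]) cube([1099, 20, 296]);
translate([378, 167, 317]) cube([1099, 288, 21]);


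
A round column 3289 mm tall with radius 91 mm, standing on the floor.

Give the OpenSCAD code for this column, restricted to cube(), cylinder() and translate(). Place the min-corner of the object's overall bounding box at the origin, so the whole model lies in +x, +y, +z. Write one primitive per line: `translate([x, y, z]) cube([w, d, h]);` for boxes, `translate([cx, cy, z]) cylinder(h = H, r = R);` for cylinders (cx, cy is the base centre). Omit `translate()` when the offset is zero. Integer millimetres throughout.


translate([91, 91, 0]) cylinder(h = 3289, r = 91);


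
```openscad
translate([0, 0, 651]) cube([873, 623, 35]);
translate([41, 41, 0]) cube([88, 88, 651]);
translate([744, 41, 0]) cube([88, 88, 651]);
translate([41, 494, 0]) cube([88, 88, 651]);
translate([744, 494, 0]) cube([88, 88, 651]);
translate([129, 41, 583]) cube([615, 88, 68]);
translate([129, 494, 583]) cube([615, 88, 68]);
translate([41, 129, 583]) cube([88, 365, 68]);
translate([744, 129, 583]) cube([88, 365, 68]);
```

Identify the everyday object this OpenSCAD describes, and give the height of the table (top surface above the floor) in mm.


A table. The table height is 686 mm.

A 873×623×35 slab sits at z = 651 on four 88 mm square posts — a table. The top surface is at 651 + 35 = 686 mm.


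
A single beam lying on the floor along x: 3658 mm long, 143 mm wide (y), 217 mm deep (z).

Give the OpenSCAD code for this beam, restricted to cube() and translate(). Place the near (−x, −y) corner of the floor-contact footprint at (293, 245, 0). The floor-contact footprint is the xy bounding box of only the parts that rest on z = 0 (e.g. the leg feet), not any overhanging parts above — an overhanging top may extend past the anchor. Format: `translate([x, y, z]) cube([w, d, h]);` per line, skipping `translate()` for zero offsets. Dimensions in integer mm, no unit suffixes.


translate([293, 245, 0]) cube([3658, 143, 217]);


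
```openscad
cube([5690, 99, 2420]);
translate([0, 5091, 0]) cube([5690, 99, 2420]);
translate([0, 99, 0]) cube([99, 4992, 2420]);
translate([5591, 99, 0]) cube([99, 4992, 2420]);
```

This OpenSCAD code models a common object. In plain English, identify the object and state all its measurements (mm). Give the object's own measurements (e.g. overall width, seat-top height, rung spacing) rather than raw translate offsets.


The wall frame of a small rectangular building: four walls, each 2420 mm tall and 99 mm thick, enclosing a footprint 5690 mm (x) by 5190 mm (y) outside-to-outside, with no floor or roof. The front and back walls (the −y and +y sides) span the full width; the two side walls fit between them.


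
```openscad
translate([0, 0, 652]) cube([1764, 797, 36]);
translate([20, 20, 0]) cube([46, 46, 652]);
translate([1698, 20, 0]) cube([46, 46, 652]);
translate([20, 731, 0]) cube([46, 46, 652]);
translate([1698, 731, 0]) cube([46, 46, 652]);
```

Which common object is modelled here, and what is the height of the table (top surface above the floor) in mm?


A table. The table height is 688 mm.

A 1764×797×36 slab sits at z = 652 on four 46 mm square posts — a table. The top surface is at 652 + 36 = 688 mm.


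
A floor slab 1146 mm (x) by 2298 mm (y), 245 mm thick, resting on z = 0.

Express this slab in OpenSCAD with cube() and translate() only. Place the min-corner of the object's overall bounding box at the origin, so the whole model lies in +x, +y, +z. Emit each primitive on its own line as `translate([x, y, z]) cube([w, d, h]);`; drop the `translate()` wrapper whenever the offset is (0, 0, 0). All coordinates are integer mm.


cube([1146, 2298, 245]);


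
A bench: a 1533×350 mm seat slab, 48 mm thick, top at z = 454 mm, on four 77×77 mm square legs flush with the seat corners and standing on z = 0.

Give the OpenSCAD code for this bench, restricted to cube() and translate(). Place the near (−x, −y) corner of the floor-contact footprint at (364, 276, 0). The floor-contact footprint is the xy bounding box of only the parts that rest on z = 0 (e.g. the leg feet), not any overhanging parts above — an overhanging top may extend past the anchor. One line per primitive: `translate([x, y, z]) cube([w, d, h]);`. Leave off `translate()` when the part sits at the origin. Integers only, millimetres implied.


// leg_h = 454 − 48 = 406
translate([364, 276, 406]) cube([1533, 350, 48]);
translate([364, 276, 0]) cube([77, 77, 406]);
translate([364, 549, 0]) cube([77, 77, 406]);
translate([1820, 276, 0]) cube([77, 77, 406]);
translate([1820, 549, 0]) cube([77, 77, 406]);


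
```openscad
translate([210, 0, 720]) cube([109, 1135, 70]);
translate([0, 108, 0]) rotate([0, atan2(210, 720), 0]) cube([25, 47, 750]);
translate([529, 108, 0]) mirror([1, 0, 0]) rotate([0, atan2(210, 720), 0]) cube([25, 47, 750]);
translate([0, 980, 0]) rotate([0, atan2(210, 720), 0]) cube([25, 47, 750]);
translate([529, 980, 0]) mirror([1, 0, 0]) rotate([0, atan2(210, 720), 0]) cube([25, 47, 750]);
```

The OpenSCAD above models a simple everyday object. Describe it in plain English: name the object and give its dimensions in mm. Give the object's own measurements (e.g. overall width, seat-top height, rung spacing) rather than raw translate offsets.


A sawhorse. A 109×1135×70 mm beam (x, y, z) sits on two A-frame leg pairs. Each pair is two raked legs of 25×47 mm section (47 mm along y) splaying symmetrically in x. Each leg rises 720 mm vertically over 210 mm of horizontal reach and is 750 mm long along its own axis. Every leg's outer bottom edge rests on the floor and its outer top edge meets a bottom edge of the beam — the left legs (tilting toward +x) meet the beam's −x bottom edge, the right legs (their mirror images, tilting toward −x) meet its +x bottom edge — so the leg tops tuck under the beam, the beam's underside is 720 mm above the floor, and the feet are 529 mm apart outside-to-outside with the beam centred between them. The two leg pairs are set in 108 mm from either end of the beam.


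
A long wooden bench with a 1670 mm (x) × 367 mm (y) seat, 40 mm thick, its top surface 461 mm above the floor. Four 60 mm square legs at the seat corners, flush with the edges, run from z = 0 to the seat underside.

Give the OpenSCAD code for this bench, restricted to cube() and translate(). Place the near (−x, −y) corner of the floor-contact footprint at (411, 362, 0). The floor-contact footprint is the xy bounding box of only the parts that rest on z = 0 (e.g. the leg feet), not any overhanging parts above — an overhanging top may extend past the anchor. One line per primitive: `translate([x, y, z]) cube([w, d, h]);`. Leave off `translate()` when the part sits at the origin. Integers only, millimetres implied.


// leg_h = 461 − 40 = 421
translate([411, 362, 421]) cube([1670, 367, 40]);
translate([411, 362, 0]) cube([60, 60, 421]);
translate([411, 669, 0]) cube([60, 60, 421]);
translate([2021, 362, 0]) cube([60, 60, 421]);
translate([2021, 669, 0]) cube([60, 60, 421]);


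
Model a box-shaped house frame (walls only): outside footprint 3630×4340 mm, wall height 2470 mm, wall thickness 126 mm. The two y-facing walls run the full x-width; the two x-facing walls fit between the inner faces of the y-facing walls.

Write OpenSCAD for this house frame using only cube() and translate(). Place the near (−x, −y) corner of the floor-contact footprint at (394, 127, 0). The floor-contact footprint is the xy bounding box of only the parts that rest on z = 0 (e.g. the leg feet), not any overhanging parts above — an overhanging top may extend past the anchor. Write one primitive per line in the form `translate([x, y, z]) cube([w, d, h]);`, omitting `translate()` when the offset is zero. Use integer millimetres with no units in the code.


translate([394, 127, 0]) cube([3630, 126, 2470]);
translate([394, 4341, 0]) cube([3630, 126, 2470]);
translate([394, 253, 0]) cube([126, 4088, 2470]);
translate([3898, 253, 0]) cube([126, 4088, 2470]);


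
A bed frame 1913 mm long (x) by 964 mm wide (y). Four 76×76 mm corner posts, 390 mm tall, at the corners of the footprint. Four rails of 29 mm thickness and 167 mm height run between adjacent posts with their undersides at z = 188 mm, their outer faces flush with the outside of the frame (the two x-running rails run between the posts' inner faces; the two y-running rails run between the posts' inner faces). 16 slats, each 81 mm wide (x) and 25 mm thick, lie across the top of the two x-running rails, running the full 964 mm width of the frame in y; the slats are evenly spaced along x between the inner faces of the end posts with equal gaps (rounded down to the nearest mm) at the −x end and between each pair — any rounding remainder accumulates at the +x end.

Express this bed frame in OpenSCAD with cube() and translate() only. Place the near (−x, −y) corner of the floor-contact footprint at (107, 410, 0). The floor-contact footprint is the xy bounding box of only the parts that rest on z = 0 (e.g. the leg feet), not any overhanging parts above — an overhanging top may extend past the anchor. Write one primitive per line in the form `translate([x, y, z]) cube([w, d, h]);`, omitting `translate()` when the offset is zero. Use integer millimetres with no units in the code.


translate([107, 410, 0]) cube([76, 76, 390]);
translate([107, 1298, 0]) cube([76, 76, 390]);
translate([1944, 410, 0]) cube([76, 76, 390]);
translate([1944, 1298, 0]) cube([76, 76, 390]);
translate([183, 410, 188]) cube([1761, 29, 167]);
translate([183, 1345, 188]) cube([1761, 29, 167]);
translate([107, 486, 188]) cube([29, 812, 167]);
translate([1991, 486, 188]) cube([29, 812, 167]);
translate([210, 410, 355]) cube([81, 964, 25]);
translate([318, 410, 355]) cube([81, 964, 25]);
translate([426, 410, 355]) cube([81, 964, 25]);
translate([534, 410, 355]) cube([81, 964, 25]);
translate([642, 410, 355]) cube([81, 964, 25]);
translate([750, 410, 355]) cube([81, 964, 25]);
translate([858, 410, 355]) cube([81, 964, 25]);
translate([966, 410, 355]) cube([81, 964, 25]);
translate([1074, 410, 355]) cube([81, 964, 25]);
translate([1182, 410, 355]) cube([81, 964, 25]);
translate([1290, 410, 355]) cube([81, 964, 25]);
translate([1398, 410, 355]) cube([81, 964, 25]);
translate([1506, 410, 355]) cube([81, 964, 25]);
translate([1614, 410, 355]) cube([81, 964, 25]);
translate([1722, 410, 355]) cube([81, 964, 25]);
translate([1830, 410, 355]) cube([81, 964, 25]);


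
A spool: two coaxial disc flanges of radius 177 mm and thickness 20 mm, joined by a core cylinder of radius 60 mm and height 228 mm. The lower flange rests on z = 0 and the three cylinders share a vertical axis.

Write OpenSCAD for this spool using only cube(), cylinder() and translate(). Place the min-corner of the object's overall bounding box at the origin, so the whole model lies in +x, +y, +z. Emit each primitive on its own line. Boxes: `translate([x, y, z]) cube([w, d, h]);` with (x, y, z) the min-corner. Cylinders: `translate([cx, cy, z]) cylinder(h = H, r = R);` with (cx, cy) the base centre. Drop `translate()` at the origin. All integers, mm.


translate([177, 177, 0]) cylinder(h = 20, r = 177);
translate([177, 177, 20]) cylinder(h = 228, r = 60);
translate([177, 177, 248]) cylinder(h = 20, r = 177);


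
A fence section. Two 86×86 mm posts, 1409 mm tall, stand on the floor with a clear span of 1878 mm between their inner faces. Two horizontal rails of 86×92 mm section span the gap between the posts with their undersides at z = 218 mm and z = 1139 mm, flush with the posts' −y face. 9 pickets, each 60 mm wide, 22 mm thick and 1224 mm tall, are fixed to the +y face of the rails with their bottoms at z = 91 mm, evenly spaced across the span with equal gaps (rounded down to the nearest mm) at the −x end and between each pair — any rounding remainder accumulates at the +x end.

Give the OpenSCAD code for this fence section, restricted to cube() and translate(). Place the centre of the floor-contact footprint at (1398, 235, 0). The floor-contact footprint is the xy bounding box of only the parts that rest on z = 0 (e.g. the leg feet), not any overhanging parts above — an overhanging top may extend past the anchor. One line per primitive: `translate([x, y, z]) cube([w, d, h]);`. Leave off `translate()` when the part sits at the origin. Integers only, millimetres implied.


translate([373, 192, 0]) cube([86, 86, 1409]);
translate([2337, 192, 0]) cube([86, 86, 1409]);
translate([459, 192, 218]) cube([1878, 86, 92]);
translate([459, 192, 1139]) cube([1878, 86, 92]);
translate([592, 278, 91]) cube([60, 22, 1224]);
translate([785, 278, 91]) cube([60, 22, 1224]);
translate([978, 278, 91]) cube([60, 22, 1224]);
translate([1171, 278, 91]) cube([60, 22, 1224]);
translate([1364, 278, 91]) cube([60, 22, 1224]);
translate([1557, 278, 91]) cube([60, 22, 1224]);
translate([1750, 278, 91]) cube([60, 22, 1224]);
translate([1943, 278, 91]) cube([60, 22, 1224]);
translate([2136, 278, 91]) cube([60, 22, 1224]);


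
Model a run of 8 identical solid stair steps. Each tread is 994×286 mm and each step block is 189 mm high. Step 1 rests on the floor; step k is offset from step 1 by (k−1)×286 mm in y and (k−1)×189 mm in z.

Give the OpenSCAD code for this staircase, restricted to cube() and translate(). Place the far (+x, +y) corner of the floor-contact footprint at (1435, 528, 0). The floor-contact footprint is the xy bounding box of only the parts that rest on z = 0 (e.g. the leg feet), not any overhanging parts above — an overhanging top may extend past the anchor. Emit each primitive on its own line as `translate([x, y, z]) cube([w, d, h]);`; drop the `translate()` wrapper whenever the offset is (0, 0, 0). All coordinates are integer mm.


translate([441, 242, 0]) cube([994, 286, 189]);
translate([441, 528, 189]) cube([994, 286, 189]);
translate([441, 814, 378]) cube([994, 286, 189]);
translate([441, 1100, 567]) cube([994, 286, 189]);
translate([441, 1386, 756]) cube([994, 286, 189]);
translate([441, 1672, 945]) cube([994, 286, 189]);
translate([441, 1958, 1134]) cube([994, 286, 189]);
translate([441, 2244, 1323]) cube([994, 286, 189]);


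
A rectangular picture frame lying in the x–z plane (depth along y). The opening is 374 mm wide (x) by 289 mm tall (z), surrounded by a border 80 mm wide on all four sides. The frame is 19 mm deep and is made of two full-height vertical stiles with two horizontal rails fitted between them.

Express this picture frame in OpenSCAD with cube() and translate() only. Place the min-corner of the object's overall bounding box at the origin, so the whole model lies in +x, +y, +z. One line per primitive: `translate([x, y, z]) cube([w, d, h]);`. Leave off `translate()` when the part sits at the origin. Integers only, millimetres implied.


cube([80, 19, 449]);
translate([454, 0, 0]) cube([80, 19, 449]);
translate([80, 0, 0]) cube([374, 19, 80]);
translate([80, 0, 369]) cube([374, 19, 80]);


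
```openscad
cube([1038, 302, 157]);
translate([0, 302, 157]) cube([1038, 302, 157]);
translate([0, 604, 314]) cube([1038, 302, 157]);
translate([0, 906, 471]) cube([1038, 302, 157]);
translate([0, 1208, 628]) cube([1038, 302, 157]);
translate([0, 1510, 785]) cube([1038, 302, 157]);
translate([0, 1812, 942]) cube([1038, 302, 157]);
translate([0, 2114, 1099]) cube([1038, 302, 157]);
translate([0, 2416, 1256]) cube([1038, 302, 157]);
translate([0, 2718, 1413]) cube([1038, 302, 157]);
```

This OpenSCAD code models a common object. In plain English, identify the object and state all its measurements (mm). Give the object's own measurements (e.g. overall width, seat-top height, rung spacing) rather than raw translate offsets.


A straight staircase of 10 solid steps. Each step is 1038 mm wide (x), 302 mm deep (y, the going) and 157 mm tall (the rise). The first step rests on the floor; each subsequent step sits one going further in +y and one rise higher in +z, directly behind and above the previous step with no overlap.


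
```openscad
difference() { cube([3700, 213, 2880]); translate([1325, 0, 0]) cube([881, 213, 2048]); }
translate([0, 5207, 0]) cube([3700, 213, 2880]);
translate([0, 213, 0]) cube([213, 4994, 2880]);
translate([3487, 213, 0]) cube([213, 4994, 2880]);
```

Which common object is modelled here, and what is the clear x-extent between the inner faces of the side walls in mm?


A single room. The interior width is 3274 mm.

Four walls enclosing a rectangle with a door in the front wall — a room. Outside width 3700 minus two 213 mm walls gives 3274 mm.


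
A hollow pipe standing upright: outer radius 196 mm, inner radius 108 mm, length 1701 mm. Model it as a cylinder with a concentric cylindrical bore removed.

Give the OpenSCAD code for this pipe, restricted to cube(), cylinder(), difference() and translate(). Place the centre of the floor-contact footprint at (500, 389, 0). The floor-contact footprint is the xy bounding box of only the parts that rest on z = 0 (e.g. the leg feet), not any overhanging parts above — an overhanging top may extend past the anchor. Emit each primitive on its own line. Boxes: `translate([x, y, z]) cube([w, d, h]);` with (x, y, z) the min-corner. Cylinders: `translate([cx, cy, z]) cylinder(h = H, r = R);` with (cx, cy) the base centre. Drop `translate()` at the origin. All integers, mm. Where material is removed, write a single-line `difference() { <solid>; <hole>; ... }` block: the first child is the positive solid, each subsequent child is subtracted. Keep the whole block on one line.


difference() { translate([500, 389, 0]) cylinder(h = 1701, r = 196); translate([500, 389, 0]) cylinder(h = 1701, r = 108); }


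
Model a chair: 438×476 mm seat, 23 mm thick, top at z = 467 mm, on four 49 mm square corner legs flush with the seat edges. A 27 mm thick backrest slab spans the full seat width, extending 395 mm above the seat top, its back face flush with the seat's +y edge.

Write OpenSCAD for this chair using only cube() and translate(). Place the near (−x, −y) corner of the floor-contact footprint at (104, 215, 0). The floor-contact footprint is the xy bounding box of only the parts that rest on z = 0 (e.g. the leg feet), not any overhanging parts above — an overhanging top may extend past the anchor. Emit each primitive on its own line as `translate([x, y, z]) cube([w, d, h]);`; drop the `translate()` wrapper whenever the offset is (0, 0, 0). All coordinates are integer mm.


translate([104, 215, 444]) cube([438, 476, 23]);
translate([104, 215, 0]) cube([49, 49, 444]);
translate([493, 215, 0]) cube([49, 49, 444]);
translate([104, 642, 0]) cube([49, 49, 444]);
translate([493, 642, 0]) cube([49, 49, 444]);
translate([104, 664, 467]) cube([438, 27, 395]);


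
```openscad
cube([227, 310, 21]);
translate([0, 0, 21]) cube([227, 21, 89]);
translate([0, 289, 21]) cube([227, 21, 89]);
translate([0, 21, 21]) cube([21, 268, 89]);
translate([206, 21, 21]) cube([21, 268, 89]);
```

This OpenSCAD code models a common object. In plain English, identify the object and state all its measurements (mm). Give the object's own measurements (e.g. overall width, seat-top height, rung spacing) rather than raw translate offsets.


An open-topped rectangular box: outside dimensions 227×310×110 mm, with a uniform wall and base thickness of 21 mm. The base is a full 227×310 slab on the floor; four walls sit on top of the base. The front and back walls (the −y and +y sides) span the full width; the two side walls fit between them.


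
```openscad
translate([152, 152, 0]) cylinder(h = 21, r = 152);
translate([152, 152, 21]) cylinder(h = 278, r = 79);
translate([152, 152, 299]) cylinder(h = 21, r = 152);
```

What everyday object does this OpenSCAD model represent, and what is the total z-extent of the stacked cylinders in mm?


A spool. The overall height is 320 mm.

Three coaxial cylinders, large–small–large — a spool. Two 21 mm flanges and a 278 mm core give 21 + 278 + 21 = 320 mm.


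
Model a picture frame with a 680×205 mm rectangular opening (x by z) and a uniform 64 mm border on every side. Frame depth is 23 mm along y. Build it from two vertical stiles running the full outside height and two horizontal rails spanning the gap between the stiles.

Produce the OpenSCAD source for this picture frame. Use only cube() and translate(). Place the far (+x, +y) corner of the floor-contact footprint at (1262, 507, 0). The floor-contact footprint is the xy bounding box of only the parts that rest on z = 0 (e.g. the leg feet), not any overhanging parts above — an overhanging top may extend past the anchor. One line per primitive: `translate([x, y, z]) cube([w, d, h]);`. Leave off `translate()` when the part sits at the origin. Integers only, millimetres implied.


translate([454, 484, 0]) cube([64, 23, 333]);
translate([1198, 484, 0]) cube([64, 23, 333]);
translate([518, 484, 0]) cube([680, 23, 64]);
translate([518, 484, 269]) cube([680, 23, 64]);


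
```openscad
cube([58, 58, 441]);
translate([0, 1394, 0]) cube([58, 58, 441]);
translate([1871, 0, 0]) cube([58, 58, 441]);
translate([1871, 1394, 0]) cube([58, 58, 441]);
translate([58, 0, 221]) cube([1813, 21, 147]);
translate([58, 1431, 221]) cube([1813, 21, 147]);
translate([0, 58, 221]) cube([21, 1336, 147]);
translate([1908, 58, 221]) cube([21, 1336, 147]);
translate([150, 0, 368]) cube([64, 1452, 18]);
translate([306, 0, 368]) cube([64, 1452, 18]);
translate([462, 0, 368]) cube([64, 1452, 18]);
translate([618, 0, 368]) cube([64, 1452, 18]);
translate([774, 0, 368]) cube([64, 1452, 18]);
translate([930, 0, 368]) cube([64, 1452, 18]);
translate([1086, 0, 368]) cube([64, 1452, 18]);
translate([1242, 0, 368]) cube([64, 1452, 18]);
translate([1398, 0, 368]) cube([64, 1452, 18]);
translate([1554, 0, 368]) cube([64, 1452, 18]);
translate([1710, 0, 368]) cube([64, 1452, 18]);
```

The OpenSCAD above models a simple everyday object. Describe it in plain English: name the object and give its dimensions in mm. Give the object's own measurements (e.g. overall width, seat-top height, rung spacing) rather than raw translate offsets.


A bed frame 1929 mm long (x) by 1452 mm wide (y). Four 58×58 mm corner posts, 441 mm tall, at the corners of the footprint. Four rails of 21 mm thickness and 147 mm height run between adjacent posts with their undersides at z = 221 mm, their outer faces flush with the outside of the frame (the two x-running rails run between the posts' inner faces; the two y-running rails run between the posts' inner faces). 11 slats, each 64 mm wide (x) and 18 mm thick, lie across the top of the two x-running rails, running the full 1452 mm width of the frame in y; along x they sit between the end posts with a 92 mm gap after the −x posts and between neighbouring slats, leaving 97 mm before the +x posts.


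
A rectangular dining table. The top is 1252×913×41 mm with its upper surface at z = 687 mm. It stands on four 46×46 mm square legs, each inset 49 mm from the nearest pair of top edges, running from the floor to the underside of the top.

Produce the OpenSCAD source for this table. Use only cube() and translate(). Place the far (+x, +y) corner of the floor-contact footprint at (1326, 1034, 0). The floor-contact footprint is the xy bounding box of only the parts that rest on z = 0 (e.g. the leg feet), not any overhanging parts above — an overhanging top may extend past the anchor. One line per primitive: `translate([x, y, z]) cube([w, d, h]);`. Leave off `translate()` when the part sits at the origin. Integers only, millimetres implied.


// leg_h = 687 - 41 = 646
translate([123, 170, 646]) cube([1252, 913, 41]);
translate([172, 219, 0]) cube([46, 46, 646]);
translate([1280, 219, 0]) cube([46, 46, 646]);
translate([172, 988, 0]) cube([46, 46, 646]);
translate([1280, 988, 0]) cube([46, 46, 646]);


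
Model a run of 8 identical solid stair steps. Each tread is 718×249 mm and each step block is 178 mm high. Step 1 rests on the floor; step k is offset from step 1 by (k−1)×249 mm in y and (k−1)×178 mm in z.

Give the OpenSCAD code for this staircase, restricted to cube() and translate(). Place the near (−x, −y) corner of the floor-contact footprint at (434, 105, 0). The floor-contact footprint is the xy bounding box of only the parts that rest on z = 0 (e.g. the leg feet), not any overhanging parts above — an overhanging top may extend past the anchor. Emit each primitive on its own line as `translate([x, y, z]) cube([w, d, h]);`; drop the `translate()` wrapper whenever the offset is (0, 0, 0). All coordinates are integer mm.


translate([434, 105, 0]) cube([718, 249, 178]);
translate([434, 354, 178]) cube([718, 249, 178]);
translate([434, 603, 356]) cube([718, 249, 178]);
translate([434, 852, 534]) cube([718, 249, 178]);
translate([434, 1101, 712]) cube([718, 249, 178]);
translate([434, 1350, 890]) cube([718, 249, 178]);
translate([434, 1599, 1068]) cube([718, 249, 178]);
translate([434, 1848, 1246]) cube([718, 249, 178]);


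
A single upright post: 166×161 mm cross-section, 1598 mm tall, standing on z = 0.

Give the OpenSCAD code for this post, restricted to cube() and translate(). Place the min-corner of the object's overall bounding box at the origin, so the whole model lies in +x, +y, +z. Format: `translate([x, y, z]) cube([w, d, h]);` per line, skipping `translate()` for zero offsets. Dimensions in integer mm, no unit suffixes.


cube([166, 161, 1598]);


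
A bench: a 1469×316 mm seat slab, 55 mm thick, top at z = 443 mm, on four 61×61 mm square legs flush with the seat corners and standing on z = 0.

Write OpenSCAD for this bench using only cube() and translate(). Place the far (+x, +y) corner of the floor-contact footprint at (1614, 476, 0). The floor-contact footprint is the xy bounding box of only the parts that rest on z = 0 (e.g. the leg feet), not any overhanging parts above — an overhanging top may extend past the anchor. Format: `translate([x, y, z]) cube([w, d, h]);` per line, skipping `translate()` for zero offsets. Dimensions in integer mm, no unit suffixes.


// leg_h = 443 − 55 = 388
translate([145, 160, 388]) cube([1469, 316, 55]);
translate([145, 160, 0]) cube([61, 61, 388]);
translate([145, 415, 0]) cube([61, 61, 388]);
translate([1553, 160, 0]) cube([61, 61, 388]);
translate([1553, 415, 0]) cube([61, 61, 388]);


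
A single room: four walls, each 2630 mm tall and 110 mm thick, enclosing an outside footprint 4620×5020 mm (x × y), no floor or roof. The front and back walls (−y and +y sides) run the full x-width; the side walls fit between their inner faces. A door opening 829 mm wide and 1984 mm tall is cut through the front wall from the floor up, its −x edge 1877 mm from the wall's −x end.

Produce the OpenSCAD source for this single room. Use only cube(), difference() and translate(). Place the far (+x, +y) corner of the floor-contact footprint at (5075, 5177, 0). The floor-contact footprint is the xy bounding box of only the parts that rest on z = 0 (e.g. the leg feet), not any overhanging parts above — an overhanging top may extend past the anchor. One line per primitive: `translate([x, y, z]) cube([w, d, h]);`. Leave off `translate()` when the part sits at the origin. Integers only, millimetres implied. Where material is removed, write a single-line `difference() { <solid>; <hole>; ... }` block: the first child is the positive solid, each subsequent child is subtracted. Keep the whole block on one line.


difference() { translate([455, 157, 0]) cube([4620, 110, 2630]); translate([2332, 157, 0]) cube([829, 110, 1984]); }
translate([455, 5067, 0]) cube([4620, 110, 2630]);
translate([455, 267, 0]) cube([110, 4800, 2630]);
translate([4965, 267, 0]) cube([110, 4800, 2630]);
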